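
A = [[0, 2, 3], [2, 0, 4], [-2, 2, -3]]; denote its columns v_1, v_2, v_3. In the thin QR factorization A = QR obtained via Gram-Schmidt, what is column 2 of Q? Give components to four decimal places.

q_2 = (0.8165, 0.4082, 0.4082)

q_1 = v_1/‖v_1‖ = (0, 2, -2)/2.8284 = (0.0000, 0.7071, -0.7071).
r_{12} = q_1·v_2 = -1.4142.
u_2 = v_2 + 1.4142·q_1 = (2.0000, 1.0000, 1.0000).
‖u_2‖ = 2.4495, so q_2 = (0.8165, 0.4082, 0.4082).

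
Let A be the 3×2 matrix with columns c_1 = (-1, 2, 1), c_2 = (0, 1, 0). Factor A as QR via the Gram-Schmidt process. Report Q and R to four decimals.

c_1 = (-1, 2, 1); ‖c_1‖ = 2.4495, so q_1 = (-0.4082, 0.8165, 0.4082).
q_1·c_2 = (-0.4082)·0 + 0.8165·1 + 0.4082·0 = 0.8165.
u_2 = c_2 − 0.8165·q_1 = (0.3333, 0.3333, -0.3333).
‖u_2‖ = 0.5774, so q_2 = (0.5774, 0.5774, -0.5774).

Q = [[-0.4082, 0.5774], [0.8165, 0.5774], [0.4082, -0.5774]], R = [[2.4495, 0.8165], [0.0000, 0.5774]]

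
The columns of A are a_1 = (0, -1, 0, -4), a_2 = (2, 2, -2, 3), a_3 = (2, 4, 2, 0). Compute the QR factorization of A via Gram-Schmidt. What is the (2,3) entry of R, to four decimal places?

r_{23} = 1.5292

a_1 = (0, -1, 0, -4); ‖a_1‖ = 4.1231, so q_1 = (0.0000, -0.2425, 0.0000, -0.9701).
q_1·a_2 = 0.0000·2 + (-0.2425)·2 + 0.0000·(-2) + (-0.9701)·3 = -3.3955.
u_2 = a_2 + 3.3955·q_1 = (2.0000, 1.1765, -2.0000, -0.2941).
‖u_2‖ = 3.0774, so q_2 = (0.6499, 0.3823, -0.6499, -0.0956).
r_{23} = q_2·a_3 = 1.5292.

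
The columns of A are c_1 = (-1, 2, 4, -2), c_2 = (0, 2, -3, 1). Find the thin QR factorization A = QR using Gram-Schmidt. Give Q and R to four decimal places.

c_1 = (-1, 2, 4, -2); ‖c_1‖ = 5.0000, so e_1 = (-0.2000, 0.4000, 0.8000, -0.4000).
e_1·c_2 = (-0.2000)·0 + 0.4000·2 + 0.8000·(-3) + (-0.4000)·1 = -2.0000.
u_2 = c_2 + 2.0000·e_1 = (-0.4000, 2.8000, -1.4000, 0.2000).
‖u_2‖ = 3.1623, so e_2 = (-0.1265, 0.8854, -0.4427, 0.0632).

Q = [[-0.2000, -0.1265], [0.4000, 0.8854], [0.8000, -0.4427], [-0.4000, 0.0632]], R = [[5.0000, -2.0000], [0.0000, 3.1623]]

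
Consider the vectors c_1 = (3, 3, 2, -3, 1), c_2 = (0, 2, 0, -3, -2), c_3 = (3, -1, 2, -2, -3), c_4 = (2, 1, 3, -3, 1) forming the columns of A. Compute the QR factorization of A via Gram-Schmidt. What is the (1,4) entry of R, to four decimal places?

c_1 = (3, 3, 2, -3, 1); ‖c_1‖ = 5.6569, so e_1 = (0.5303, 0.5303, 0.3536, -0.5303, 0.1768).
r_{14} = e_1·c_4 = 4.4194.

r_{14} = 4.4194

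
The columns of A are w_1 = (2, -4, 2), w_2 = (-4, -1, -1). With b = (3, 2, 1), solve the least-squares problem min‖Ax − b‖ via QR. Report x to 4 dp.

w_1 = (2, -4, 2); ‖w_1‖ = 4.8990, so e_1 = (0.4082, -0.8165, 0.4082).
e_1·w_2 = 0.4082·(-4) + (-0.8165)·(-1) + 0.4082·(-1) = -1.2247.
u_2 = w_2 + 1.2247·e_1 = (-3.5000, -2.0000, -0.5000).
‖u_2‖ = 4.0620, so e_2 = (-0.8616, -0.4924, -0.1231).
Qᵀb = (0.0000, -3.6927).
Back-substitute: x_2 = -3.6927/4.0620 = -0.9091.
x_1 = (0.0000 + 1.2247·(-0.9091))/4.8990 = -0.2273.

x = (-0.2273, -0.9091)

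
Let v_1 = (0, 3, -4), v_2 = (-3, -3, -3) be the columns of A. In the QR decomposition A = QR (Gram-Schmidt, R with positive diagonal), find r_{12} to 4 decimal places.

r_{12} = 0.6000

v_1 = (0, 3, -4); ‖v_1‖ = 5.0000, so e_1 = (0.0000, 0.6000, -0.8000).
r_{12} = e_1·v_2 = 0.6000.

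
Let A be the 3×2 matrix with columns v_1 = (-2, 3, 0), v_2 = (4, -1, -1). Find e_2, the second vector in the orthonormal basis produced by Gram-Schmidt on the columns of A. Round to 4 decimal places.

e_2 = (0.7827, 0.5218, -0.3392)

v_1 = (-2, 3, 0); ‖v_1‖ = 3.6056, so e_1 = (-0.5547, 0.8321, 0.0000).
e_1·v_2 = (-0.5547)·4 + 0.8321·(-1) + 0.0000·(-1) = -3.0509.
u_2 = v_2 + 3.0509·e_1 = (2.3077, 1.5385, -1.0000).
‖u_2‖ = 2.9483, so e_2 = (0.7827, 0.5218, -0.3392).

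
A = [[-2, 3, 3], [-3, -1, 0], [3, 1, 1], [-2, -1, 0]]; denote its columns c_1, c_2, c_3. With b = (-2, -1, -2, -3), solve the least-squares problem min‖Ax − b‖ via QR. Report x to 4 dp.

c_1 = (-2, -3, 3, -2); ‖c_1‖ = 5.0990, so q_1 = (-0.3922, -0.5883, 0.5883, -0.3922).
q_1·c_2 = (-0.3922)·3 + (-0.5883)·(-1) + 0.5883·1 + (-0.3922)·(-1) = 0.3922.
u_2 = c_2 − 0.3922·q_1 = (3.1538, -0.7692, 0.7692, -0.8462).
‖u_2‖ = 3.4418, so q_2 = (0.9163, -0.2235, 0.2235, -0.2458).
q_1·c_3 = (-0.3922)·3 + (-0.5883)·0 + 0.5883·1 + (-0.3922)·0 = -0.5883; q_2·c_3 = 0.9163·3 + (-0.2235)·0 + 0.2235·1 + (-0.2458)·0 = 2.9725.
u_3 = c_3 + 0.5883·q_1 − 2.9725·q_2 = (0.0455, 0.3182, 0.6818, 0.5000).
‖u_3‖ = 0.9045, so q_3 = (0.0503, 0.3518, 0.7538, 0.5528).
Qᵀb = (1.3728, -1.3186, -3.6181).
Back-substitute: x_3 = -3.6181/0.9045 = -4.0000.
x_2 = (-1.3186 − 2.9725·(-4.0000))/3.4418 = 3.0714.
x_1 = (1.3728 − 0.3922·3.0714 + 0.5883·(-4.0000))/5.0990 = -0.4286.

x = (-0.4286, 3.0714, -4.0000)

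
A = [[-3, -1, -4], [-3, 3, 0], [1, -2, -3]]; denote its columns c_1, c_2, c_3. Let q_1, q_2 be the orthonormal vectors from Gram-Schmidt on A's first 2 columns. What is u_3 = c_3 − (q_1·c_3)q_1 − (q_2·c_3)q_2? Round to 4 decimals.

c_1 = (-3, -3, 1); ‖c_1‖ = 4.3589, so q_1 = (-0.6882, -0.6882, 0.2294).
q_1·c_2 = (-0.6882)·(-1) + (-0.6882)·3 + 0.2294·(-2) = -1.8353.
u_2 = c_2 + 1.8353·q_1 = (-2.2632, 1.7368, -1.5789).
‖u_2‖ = 3.2606, so q_2 = (-0.6941, 0.5327, -0.4842).
q_1·c_3 = (-0.6882)·(-4) + (-0.6882)·0 + 0.2294·(-3) = 2.0647; q_2·c_3 = (-0.6941)·(-4) + 0.5327·0 + (-0.4842)·(-3) = 4.2291.
u_3 = c_3 − 2.0647·q_1 − 4.2291·q_2 = (0.3564, -0.8317, -1.4257).

u_3 = (0.3564, -0.8317, -1.4257)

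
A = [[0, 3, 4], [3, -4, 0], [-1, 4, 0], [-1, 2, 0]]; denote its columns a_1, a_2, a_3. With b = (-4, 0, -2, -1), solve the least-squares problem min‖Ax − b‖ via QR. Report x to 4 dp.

q_1 = a_1/‖a_1‖ = (0, 3, -1, -1)/3.3166 = (0.0000, 0.9045, -0.3015, -0.3015).
r_{12} = q_1·a_2 = -5.4272.
u_2 = a_2 + 5.4272·q_1 = (3.0000, 0.9091, 2.3636, 0.3636).
‖u_2‖ = 3.9428, so q_2 = (0.7609, 0.2306, 0.5995, 0.0922).
r_{13} = q_1·a_3 = 0.0000; r_{23} = q_2·a_3 = 3.0435.
u_3 = a_3 + 0.0000·q_1 − 3.0435·q_2 = (1.6842, -0.7018, -1.8246, -0.2807).
‖u_3‖ = 2.5955, so q_3 = (0.6489, -0.2704, -0.7030, -0.1081).
Qᵀb = (0.9045, -4.3347, -1.0815).
Back-substitute: x_3 = -1.0815/2.5955 = -0.4167.
x_2 = (-4.3347 − 3.0435·(-0.4167))/3.9428 = -0.7778.
x_1 = (0.9045 + 5.4272·(-0.7778) + 0.0000·(-0.4167))/3.3166 = -1.0000.

x = (-1.0000, -0.7778, -0.4167)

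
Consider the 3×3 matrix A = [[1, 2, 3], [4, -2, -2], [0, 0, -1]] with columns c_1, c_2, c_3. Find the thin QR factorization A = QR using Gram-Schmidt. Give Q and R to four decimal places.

c_1 = (1, 4, 0); ‖c_1‖ = 4.1231, so q_1 = (0.2425, 0.9701, 0.0000).
q_1·c_2 = 0.2425·2 + 0.9701·(-2) + 0.0000·0 = -1.4552.
u_2 = c_2 + 1.4552·q_1 = (2.3529, -0.5882, 0.0000).
‖u_2‖ = 2.4254, so q_2 = (0.9701, -0.2425, 0.0000).
q_1·c_3 = 0.2425·3 + 0.9701·(-2) + 0.0000·(-1) = -1.2127; q_2·c_3 = 0.9701·3 + (-0.2425)·(-2) + 0.0000·(-1) = 3.3955.
u_3 = c_3 + 1.2127·q_1 − 3.3955·q_2 = (0.0000, 0.0000, -1.0000).
‖u_3‖ = 1.0000, so q_3 = (0.0000, 0.0000, -1.0000).

Q = [[0.2425, 0.9701, 0.0000], [0.9701, -0.2425, 0.0000], [0.0000, 0.0000, -1.0000]], R = [[4.1231, -1.4552, -1.2127], [0.0000, 2.4254, 3.3955], [0.0000, 0.0000, 1.0000]]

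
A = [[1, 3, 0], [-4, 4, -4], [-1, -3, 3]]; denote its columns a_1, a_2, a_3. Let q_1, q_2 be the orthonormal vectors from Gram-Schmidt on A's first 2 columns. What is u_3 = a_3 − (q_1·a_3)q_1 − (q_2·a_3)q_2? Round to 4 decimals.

q_1 = a_1/‖a_1‖ = (1, -4, -1)/4.2426 = (0.2357, -0.9428, -0.2357).
r_{12} = q_1·a_2 = -2.3570.
u_2 = a_2 + 2.3570·q_1 = (3.5556, 1.7778, -3.5556).
‖u_2‖ = 5.3333, so q_2 = (0.6667, 0.3333, -0.6667).
r_{13} = q_1·a_3 = 3.0641; r_{23} = q_2·a_3 = -3.3333.
u_3 = a_3 − 3.0641·q_1 + 3.3333·q_2 = (1.5000, 0.0000, 1.5000).

u_3 = (1.5000, 0.0000, 1.5000)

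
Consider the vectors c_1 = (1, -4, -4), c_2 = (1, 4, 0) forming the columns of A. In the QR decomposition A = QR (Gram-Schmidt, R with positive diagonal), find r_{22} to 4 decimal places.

c_1 = (1, -4, -4); ‖c_1‖ = 5.7446, so q_1 = (0.1741, -0.6963, -0.6963).
q_1·c_2 = 0.1741·1 + (-0.6963)·4 + (-0.6963)·0 = -2.6112.
u_2 = c_2 + 2.6112·q_1 = (1.4545, 2.1818, -1.8182).
r_{22} = ‖u_2‖ = 3.1909.

r_{22} = 3.1909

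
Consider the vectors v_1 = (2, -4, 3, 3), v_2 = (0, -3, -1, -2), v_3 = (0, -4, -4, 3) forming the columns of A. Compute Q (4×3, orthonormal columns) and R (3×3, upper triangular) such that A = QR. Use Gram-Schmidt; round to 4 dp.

v_1 = (2, -4, 3, 3); ‖v_1‖ = 6.1644, so e_1 = (0.3244, -0.6489, 0.4867, 0.4867).
e_1·v_2 = 0.3244·0 + (-0.6489)·(-3) + 0.4867·(-1) + 0.4867·(-2) = 0.4867.
u_2 = v_2 − 0.4867·e_1 = (-0.1579, -2.6842, -1.2368, -2.2368).
‖u_2‖ = 3.7099, so e_2 = (-0.0426, -0.7235, -0.3334, -0.6029).
e_1·v_3 = 0.3244·0 + (-0.6489)·(-4) + 0.4867·(-4) + 0.4867·3 = 2.1089; e_2·v_3 = (-0.0426)·0 + (-0.7235)·(-4) + (-0.3334)·(-4) + (-0.6029)·3 = 2.4189.
u_3 = v_3 − 2.1089·e_1 − 2.4189·e_2 = (-0.5813, -0.8815, -4.2199, 3.4321).
‖u_3‖ = 5.5409, so e_3 = (-0.1049, -0.1591, -0.7616, 0.6194).

Q = [[0.3244, -0.0426, -0.1049], [-0.6489, -0.7235, -0.1591], [0.4867, -0.3334, -0.7616], [0.4867, -0.6029, 0.6194]], R = [[6.1644, 0.4867, 2.1089], [0.0000, 3.7099, 2.4189], [0.0000, 0.0000, 5.5409]]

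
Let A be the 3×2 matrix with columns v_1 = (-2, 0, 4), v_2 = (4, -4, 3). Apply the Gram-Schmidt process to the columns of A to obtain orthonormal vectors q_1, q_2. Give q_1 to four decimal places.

q_1 = (-0.4472, 0.0000, 0.8944)

v_1 = (-2, 0, 4); ‖v_1‖ = 4.4721, so q_1 = (-0.4472, 0.0000, 0.8944).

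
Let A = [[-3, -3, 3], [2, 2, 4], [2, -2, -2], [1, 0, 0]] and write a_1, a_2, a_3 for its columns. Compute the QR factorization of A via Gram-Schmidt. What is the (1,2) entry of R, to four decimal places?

q_1 = a_1/‖a_1‖ = (-3, 2, 2, 1)/4.2426 = (-0.7071, 0.4714, 0.4714, 0.2357).
r_{12} = q_1·a_2 = 2.1213.

r_{12} = 2.1213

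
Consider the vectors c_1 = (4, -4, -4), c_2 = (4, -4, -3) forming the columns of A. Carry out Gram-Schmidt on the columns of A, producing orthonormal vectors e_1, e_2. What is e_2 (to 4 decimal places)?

e_2 = (0.4082, -0.4082, 0.8165)

c_1 = (4, -4, -4); ‖c_1‖ = 6.9282, so e_1 = (0.5774, -0.5774, -0.5774).
e_1·c_2 = 0.5774·4 + (-0.5774)·(-4) + (-0.5774)·(-3) = 6.3509.
u_2 = c_2 − 6.3509·e_1 = (0.3333, -0.3333, 0.6667).
‖u_2‖ = 0.8165, so e_2 = (0.4082, -0.4082, 0.8165).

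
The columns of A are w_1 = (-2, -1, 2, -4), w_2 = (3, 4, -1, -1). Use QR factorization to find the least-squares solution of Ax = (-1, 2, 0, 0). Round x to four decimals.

x = (0.0655, 0.2046)

w_1 = (-2, -1, 2, -4); ‖w_1‖ = 5.0000, so q_1 = (-0.4000, -0.2000, 0.4000, -0.8000).
q_1·w_2 = (-0.4000)·3 + (-0.2000)·4 + 0.4000·(-1) + (-0.8000)·(-1) = -1.6000.
u_2 = w_2 + 1.6000·q_1 = (2.3600, 3.6800, -0.3600, -2.2800).
‖u_2‖ = 4.9437, so q_2 = (0.4774, 0.7444, -0.0728, -0.4612).
Qᵀb = (0.0000, 1.0114).
Back-substitute: x_2 = 1.0114/4.9437 = 0.2046.
x_1 = (0.0000 + 1.6000·0.2046)/5.0000 = 0.0655.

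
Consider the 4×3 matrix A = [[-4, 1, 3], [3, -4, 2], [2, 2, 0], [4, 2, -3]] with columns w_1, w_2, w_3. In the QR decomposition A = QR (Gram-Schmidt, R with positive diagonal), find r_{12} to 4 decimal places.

r_{12} = -0.5963

w_1 = (-4, 3, 2, 4); ‖w_1‖ = 6.7082, so e_1 = (-0.5963, 0.4472, 0.2981, 0.5963).
r_{12} = e_1·w_2 = -0.5963.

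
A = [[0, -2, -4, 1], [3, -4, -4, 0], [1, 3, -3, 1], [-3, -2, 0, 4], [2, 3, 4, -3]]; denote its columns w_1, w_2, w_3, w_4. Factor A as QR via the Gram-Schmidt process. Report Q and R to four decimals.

Q = [[0.0000, -0.3101, -0.4422, -0.3951], [0.6255, -0.6808, -0.0235, 0.3661], [0.2085, 0.4449, -0.7686, 0.4059], [-0.6255, -0.2494, 0.0276, 0.6850], [0.4170, 0.4246, 0.4609, 0.2754]], R = [[4.7958, 0.6255, -1.4596, -3.5447], [0.0000, 6.4505, 4.3273, -2.1367], [0.0000, 0.0000, 6.0120, -2.4830], [0.0000, 0.0000, 0.0000, 1.9246]]

e_1 = w_1/‖w_1‖ = (0, 3, 1, -3, 2)/4.7958 = (0.0000, 0.6255, 0.2085, -0.6255, 0.4170).
r_{12} = e_1·w_2 = 0.6255.
u_2 = w_2 − 0.6255·e_1 = (-2.0000, -4.3913, 2.8696, -1.6087, 2.7391).
‖u_2‖ = 6.4505, so e_2 = (-0.3101, -0.6808, 0.4449, -0.2494, 0.4246).
r_{13} = e_1·w_3 = -1.4596; r_{23} = e_2·w_3 = 4.3273.
u_3 = w_3 + 1.4596·e_1 − 4.3273·e_2 = (-2.6583, -0.1411, -4.6207, 0.1661, 2.7712).
‖u_3‖ = 6.0120, so e_3 = (-0.4422, -0.0235, -0.7686, 0.0276, 0.4609).
r_{14} = e_1·w_4 = -3.5447; r_{24} = e_2·w_4 = -2.1367; r_{34} = e_3·w_4 = -2.4830.
u_4 = w_4 + 3.5447·e_1 + 2.1367·e_2 + 2.4830·e_3 = (-0.7604, 0.7045, 0.7813, 1.3184, 0.5301).
‖u_4‖ = 1.9246, so e_4 = (-0.3951, 0.3661, 0.4059, 0.6850, 0.2754).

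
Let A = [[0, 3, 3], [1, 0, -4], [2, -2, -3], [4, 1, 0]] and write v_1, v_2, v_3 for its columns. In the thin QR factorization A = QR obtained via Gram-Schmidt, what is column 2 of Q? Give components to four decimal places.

v_1 = (0, 1, 2, 4); ‖v_1‖ = 4.5826, so e_1 = (0.0000, 0.2182, 0.4364, 0.8729).
e_1·v_2 = 0.0000·3 + 0.2182·0 + 0.4364·(-2) + 0.8729·1 = 0.0000.
u_2 = v_2 + 0.0000·e_1 = (3.0000, 0.0000, -2.0000, 1.0000).
‖u_2‖ = 3.7417, so e_2 = (0.8018, 0.0000, -0.5345, 0.2673).

e_2 = (0.8018, 0.0000, -0.5345, 0.2673)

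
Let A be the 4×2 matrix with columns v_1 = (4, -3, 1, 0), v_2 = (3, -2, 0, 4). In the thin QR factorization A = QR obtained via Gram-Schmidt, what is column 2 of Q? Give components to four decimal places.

v_1 = (4, -3, 1, 0); ‖v_1‖ = 5.0990, so q_1 = (0.7845, -0.5883, 0.1961, 0.0000).
q_1·v_2 = 0.7845·3 + (-0.5883)·(-2) + 0.1961·0 + 0.0000·4 = 3.5301.
u_2 = v_2 − 3.5301·q_1 = (0.2308, 0.0769, -0.6923, 4.0000).
‖u_2‖ = 4.0668, so q_2 = (0.0567, 0.0189, -0.1702, 0.9836).

q_2 = (0.0567, 0.0189, -0.1702, 0.9836)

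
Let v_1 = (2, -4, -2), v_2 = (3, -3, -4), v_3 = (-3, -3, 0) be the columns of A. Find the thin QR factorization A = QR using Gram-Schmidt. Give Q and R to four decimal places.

v_1 = (2, -4, -2); ‖v_1‖ = 4.8990, so q_1 = (0.4082, -0.8165, -0.4082).
q_1·v_2 = 0.4082·3 + (-0.8165)·(-3) + (-0.4082)·(-4) = 5.3072.
u_2 = v_2 − 5.3072·q_1 = (0.8333, 1.3333, -1.8333).
‖u_2‖ = 2.4152, so q_2 = (0.3450, 0.5521, -0.7591).
q_1·v_3 = 0.4082·(-3) + (-0.8165)·(-3) + (-0.4082)·0 = 1.2247; q_2·v_3 = 0.3450·(-3) + 0.5521·(-3) + (-0.7591)·0 = -2.6913.
u_3 = v_3 − 1.2247·q_1 + 2.6913·q_2 = (-2.5714, -0.5143, -1.5429).
‖u_3‖ = 3.0426, so q_3 = (-0.8452, -0.1690, -0.5071).

Q = [[0.4082, 0.3450, -0.8452], [-0.8165, 0.5521, -0.1690], [-0.4082, -0.7591, -0.5071]], R = [[4.8990, 5.3072, 1.2247], [0.0000, 2.4152, -2.6913], [0.0000, 0.0000, 3.0426]]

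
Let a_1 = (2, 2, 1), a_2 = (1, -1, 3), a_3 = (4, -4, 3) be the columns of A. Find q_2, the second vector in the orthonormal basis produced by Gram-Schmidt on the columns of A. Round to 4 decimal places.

a_1 = (2, 2, 1); ‖a_1‖ = 3.0000, so q_1 = (0.6667, 0.6667, 0.3333).
q_1·a_2 = 0.6667·1 + 0.6667·(-1) + 0.3333·3 = 1.0000.
u_2 = a_2 − 1.0000·q_1 = (0.3333, -1.6667, 2.6667).
‖u_2‖ = 3.1623, so q_2 = (0.1054, -0.5270, 0.8433).

q_2 = (0.1054, -0.5270, 0.8433)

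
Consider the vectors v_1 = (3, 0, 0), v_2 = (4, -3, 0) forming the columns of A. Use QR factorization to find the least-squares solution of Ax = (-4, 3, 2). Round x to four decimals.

v_1 = (3, 0, 0); ‖v_1‖ = 3.0000, so e_1 = (1.0000, 0.0000, 0.0000).
e_1·v_2 = 1.0000·4 + 0.0000·(-3) + 0.0000·0 = 4.0000.
u_2 = v_2 − 4.0000·e_1 = (0.0000, -3.0000, 0.0000).
‖u_2‖ = 3.0000, so e_2 = (0.0000, -1.0000, 0.0000).
Qᵀb = (-4.0000, -3.0000).
Back-substitute: x_2 = -3.0000/3.0000 = -1.0000.
x_1 = (-4.0000 − 4.0000·(-1.0000))/3.0000 = 0.0000.

x = (0.0000, -1.0000)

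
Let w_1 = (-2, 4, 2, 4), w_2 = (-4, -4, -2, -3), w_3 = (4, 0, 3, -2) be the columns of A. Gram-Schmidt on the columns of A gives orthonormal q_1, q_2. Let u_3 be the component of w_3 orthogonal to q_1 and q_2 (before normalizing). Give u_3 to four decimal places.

u_3 = (-0.2386, -0.1503, 2.9248, -1.4314)

q_1 = w_1/‖w_1‖ = (-2, 4, 2, 4)/6.3246 = (-0.3162, 0.6325, 0.3162, 0.6325).
r_{12} = q_1·w_2 = -3.7947.
u_2 = w_2 + 3.7947·q_1 = (-5.2000, -1.6000, -0.8000, -0.6000).
‖u_2‖ = 5.5317, so q_2 = (-0.9400, -0.2892, -0.1446, -0.1085).
r_{13} = q_1·w_3 = -1.5811; r_{23} = q_2·w_3 = -3.9771.
u_3 = w_3 + 1.5811·q_1 + 3.9771·q_2 = (-0.2386, -0.1503, 2.9248, -1.4314).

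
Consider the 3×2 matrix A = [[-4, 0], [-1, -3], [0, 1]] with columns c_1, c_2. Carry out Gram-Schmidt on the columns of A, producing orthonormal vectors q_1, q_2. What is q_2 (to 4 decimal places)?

q_2 = (0.2294, -0.9175, 0.3249)

q_1 = c_1/‖c_1‖ = (-4, -1, 0)/4.1231 = (-0.9701, -0.2425, 0.0000).
r_{12} = q_1·c_2 = 0.7276.
u_2 = c_2 − 0.7276·q_1 = (0.7059, -2.8235, 1.0000).
‖u_2‖ = 3.0774, so q_2 = (0.2294, -0.9175, 0.3249).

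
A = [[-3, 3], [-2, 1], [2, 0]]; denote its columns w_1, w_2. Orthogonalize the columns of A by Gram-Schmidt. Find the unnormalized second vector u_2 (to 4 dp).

u_2 = (1.0588, -0.2941, 1.2941)

w_1 = (-3, -2, 2); ‖w_1‖ = 4.1231, so e_1 = (-0.7276, -0.4851, 0.4851).
e_1·w_2 = (-0.7276)·3 + (-0.4851)·1 + 0.4851·0 = -2.6679.
u_2 = w_2 + 2.6679·e_1 = (1.0588, -0.2941, 1.2941).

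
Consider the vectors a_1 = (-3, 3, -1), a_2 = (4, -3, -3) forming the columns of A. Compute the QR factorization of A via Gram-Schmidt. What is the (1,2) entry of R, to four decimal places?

r_{12} = -4.1295

a_1 = (-3, 3, -1); ‖a_1‖ = 4.3589, so q_1 = (-0.6882, 0.6882, -0.2294).
r_{12} = q_1·a_2 = -4.1295.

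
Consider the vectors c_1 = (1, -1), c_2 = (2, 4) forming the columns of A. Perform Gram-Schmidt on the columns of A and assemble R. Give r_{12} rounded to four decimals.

c_1 = (1, -1); ‖c_1‖ = 1.4142, so q_1 = (0.7071, -0.7071).
r_{12} = q_1·c_2 = -1.4142.

r_{12} = -1.4142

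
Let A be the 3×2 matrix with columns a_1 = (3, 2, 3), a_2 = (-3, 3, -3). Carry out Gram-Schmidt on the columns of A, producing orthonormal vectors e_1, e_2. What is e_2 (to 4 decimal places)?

a_1 = (3, 2, 3); ‖a_1‖ = 4.6904, so e_1 = (0.6396, 0.4264, 0.6396).
e_1·a_2 = 0.6396·(-3) + 0.4264·3 + 0.6396·(-3) = -2.5584.
u_2 = a_2 + 2.5584·e_1 = (-1.3636, 4.0909, -1.3636).
‖u_2‖ = 4.5227, so e_2 = (-0.3015, 0.9045, -0.3015).

e_2 = (-0.3015, 0.9045, -0.3015)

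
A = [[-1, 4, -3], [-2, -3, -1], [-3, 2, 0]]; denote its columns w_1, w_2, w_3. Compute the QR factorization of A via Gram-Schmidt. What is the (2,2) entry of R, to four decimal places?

w_1 = (-1, -2, -3); ‖w_1‖ = 3.7417, so e_1 = (-0.2673, -0.5345, -0.8018).
e_1·w_2 = (-0.2673)·4 + (-0.5345)·(-3) + (-0.8018)·2 = -1.0690.
u_2 = w_2 + 1.0690·e_1 = (3.7143, -3.5714, 1.1429).
r_{22} = ‖u_2‖ = 5.2780.

r_{22} = 5.2780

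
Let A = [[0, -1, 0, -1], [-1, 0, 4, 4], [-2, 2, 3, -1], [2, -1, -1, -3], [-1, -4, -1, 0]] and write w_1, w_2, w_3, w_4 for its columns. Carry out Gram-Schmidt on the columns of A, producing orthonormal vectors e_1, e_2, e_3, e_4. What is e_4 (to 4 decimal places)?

e_4 = (-0.3067, 0.3351, -0.6759, -0.5680, -0.1193)

w_1 = (0, -1, -2, 2, -1); ‖w_1‖ = 3.1623, so e_1 = (0.0000, -0.3162, -0.6325, 0.6325, -0.3162).
e_1·w_2 = 0.0000·(-1) + (-0.3162)·0 + (-0.6325)·2 + 0.6325·(-1) + (-0.3162)·(-4) = -0.6325.
u_2 = w_2 + 0.6325·e_1 = (-1.0000, -0.2000, 1.6000, -0.6000, -4.2000).
‖u_2‖ = 4.6476, so e_2 = (-0.2152, -0.0430, 0.3443, -0.1291, -0.9037).
e_1·w_3 = 0.0000·0 + (-0.3162)·4 + (-0.6325)·3 + 0.6325·(-1) + (-0.3162)·(-1) = -3.4785; e_2·w_3 = (-0.2152)·0 + (-0.0430)·4 + 0.3443·3 + (-0.1291)·(-1) + (-0.9037)·(-1) = 1.8935.
u_3 = w_3 + 3.4785·e_1 − 1.8935·e_2 = (0.4074, 2.9815, 0.1481, 1.4444, -0.3889).
‖u_3‖ = 3.3638, so e_3 = (0.1211, 0.8864, 0.0440, 0.4294, -0.1156).
e_1·w_4 = 0.0000·(-1) + (-0.3162)·4 + (-0.6325)·(-1) + 0.6325·(-3) + (-0.3162)·0 = -2.5298; e_2·w_4 = (-0.2152)·(-1) + (-0.0430)·4 + 0.3443·(-1) + (-0.1291)·(-3) + (-0.9037)·0 = 0.0861; e_3·w_4 = 0.1211·(-1) + 0.8864·4 + 0.0440·(-1) + 0.4294·(-3) + (-0.1156)·0 = 2.0920.
u_4 = w_4 + 2.5298·e_1 − 0.0861·e_2 − 2.0920·e_3 = (-1.2349, 1.3494, -2.7218, -2.2872, -0.4804).
‖u_4‖ = 4.0269, so e_4 = (-0.3067, 0.3351, -0.6759, -0.5680, -0.1193).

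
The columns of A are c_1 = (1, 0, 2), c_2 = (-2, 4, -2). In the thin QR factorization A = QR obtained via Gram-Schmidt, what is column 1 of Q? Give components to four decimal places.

q_1 = (0.4472, 0.0000, 0.8944)

c_1 = (1, 0, 2); ‖c_1‖ = 2.2361, so q_1 = (0.4472, 0.0000, 0.8944).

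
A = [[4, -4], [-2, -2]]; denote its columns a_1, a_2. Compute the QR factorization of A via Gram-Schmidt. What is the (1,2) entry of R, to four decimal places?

r_{12} = -2.6833

a_1 = (4, -2); ‖a_1‖ = 4.4721, so e_1 = (0.8944, -0.4472).
r_{12} = e_1·a_2 = -2.6833.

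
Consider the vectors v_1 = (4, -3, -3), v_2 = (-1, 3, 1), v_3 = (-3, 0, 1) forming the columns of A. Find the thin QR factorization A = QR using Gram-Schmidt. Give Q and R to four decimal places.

Q = [[0.6860, 0.4736, -0.5523], [-0.5145, 0.8525, 0.0921], [-0.5145, -0.2210, -0.8285]], R = [[5.8310, -2.7440, -2.5725], [0.0000, 1.8630, -1.6419], [0.0000, 0.0000, 0.8285]]

v_1 = (4, -3, -3); ‖v_1‖ = 5.8310, so e_1 = (0.6860, -0.5145, -0.5145).
e_1·v_2 = 0.6860·(-1) + (-0.5145)·3 + (-0.5145)·1 = -2.7440.
u_2 = v_2 + 2.7440·e_1 = (0.8824, 1.5882, -0.4118).
‖u_2‖ = 1.8630, so e_2 = (0.4736, 0.8525, -0.2210).
e_1·v_3 = 0.6860·(-3) + (-0.5145)·0 + (-0.5145)·1 = -2.5725; e_2·v_3 = 0.4736·(-3) + 0.8525·0 + (-0.2210)·1 = -1.6419.
u_3 = v_3 + 2.5725·e_1 + 1.6419·e_2 = (-0.4576, 0.0763, -0.6864).
‖u_3‖ = 0.8285, so e_3 = (-0.5523, 0.0921, -0.8285).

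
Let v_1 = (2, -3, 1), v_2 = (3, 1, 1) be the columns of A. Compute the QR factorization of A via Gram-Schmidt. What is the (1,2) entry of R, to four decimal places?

e_1 = v_1/‖v_1‖ = (2, -3, 1)/3.7417 = (0.5345, -0.8018, 0.2673).
r_{12} = e_1·v_2 = 1.0690.

r_{12} = 1.0690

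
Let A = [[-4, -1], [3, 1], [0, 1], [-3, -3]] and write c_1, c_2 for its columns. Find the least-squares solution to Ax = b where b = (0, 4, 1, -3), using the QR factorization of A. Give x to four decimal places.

c_1 = (-4, 3, 0, -3); ‖c_1‖ = 5.8310, so q_1 = (-0.6860, 0.5145, 0.0000, -0.5145).
q_1·c_2 = (-0.6860)·(-1) + 0.5145·1 + 0.0000·1 + (-0.5145)·(-3) = 2.7440.
u_2 = c_2 − 2.7440·q_1 = (0.8824, -0.4118, 1.0000, -1.5882).
‖u_2‖ = 2.1144, so q_2 = (0.4173, -0.1947, 0.4730, -0.7512).
Qᵀb = (3.6015, 1.9475).
Back-substitute: x_2 = 1.9475/2.1144 = 0.9211.
x_1 = (3.6015 − 2.7440·0.9211)/5.8310 = 0.1842.

x = (0.1842, 0.9211)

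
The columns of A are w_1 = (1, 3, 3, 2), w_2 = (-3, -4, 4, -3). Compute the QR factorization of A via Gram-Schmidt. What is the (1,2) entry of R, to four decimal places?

w_1 = (1, 3, 3, 2); ‖w_1‖ = 4.7958, so e_1 = (0.2085, 0.6255, 0.6255, 0.4170).
r_{12} = e_1·w_2 = -1.8766.

r_{12} = -1.8766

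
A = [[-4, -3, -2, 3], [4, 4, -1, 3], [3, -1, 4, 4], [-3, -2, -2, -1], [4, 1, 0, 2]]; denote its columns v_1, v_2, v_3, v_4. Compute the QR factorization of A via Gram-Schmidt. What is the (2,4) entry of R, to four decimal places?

r_{24} = -2.6076

v_1 = (-4, 4, 3, -3, 4); ‖v_1‖ = 8.1240, so q_1 = (-0.4924, 0.4924, 0.3693, -0.3693, 0.4924).
q_1·v_2 = (-0.4924)·(-3) + 0.4924·4 + 0.3693·(-1) + (-0.3693)·(-2) + 0.4924·1 = 4.3082.
u_2 = v_2 − 4.3082·q_1 = (-0.8788, 1.8788, -2.5909, -0.4091, -1.1212).
‖u_2‖ = 3.5270, so q_2 = (-0.2492, 0.5327, -0.7346, -0.1160, -0.3179).
r_{24} = q_2·v_4 = -2.6076.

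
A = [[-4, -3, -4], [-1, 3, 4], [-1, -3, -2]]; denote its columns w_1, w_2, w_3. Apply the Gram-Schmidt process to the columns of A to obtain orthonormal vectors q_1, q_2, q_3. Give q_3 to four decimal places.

q_3 = (-0.3244, 0.4867, 0.8111)

q_1 = w_1/‖w_1‖ = (-4, -1, -1)/4.2426 = (-0.9428, -0.2357, -0.2357).
r_{12} = q_1·w_2 = 2.8284.
u_2 = w_2 − 2.8284·q_1 = (-0.3333, 3.6667, -2.3333).
‖u_2‖ = 4.3589, so q_2 = (-0.0765, 0.8412, -0.5353).
r_{13} = q_1·w_3 = 3.2998; r_{23} = q_2·w_3 = 4.7413.
u_3 = w_3 − 3.2998·q_1 − 4.7413·q_2 = (-0.5263, 0.7895, 1.3158).
‖u_3‖ = 1.6222, so q_3 = (-0.3244, 0.4867, 0.8111).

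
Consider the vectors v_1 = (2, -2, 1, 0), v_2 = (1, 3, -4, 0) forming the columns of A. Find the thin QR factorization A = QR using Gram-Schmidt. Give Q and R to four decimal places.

Q = [[0.6667, 0.6391], [-0.6667, 0.2812], [0.3333, -0.7158], [0.0000, 0.0000]], R = [[3.0000, -2.6667], [0.0000, 4.3461]]

v_1 = (2, -2, 1, 0); ‖v_1‖ = 3.0000, so e_1 = (0.6667, -0.6667, 0.3333, 0.0000).
e_1·v_2 = 0.6667·1 + (-0.6667)·3 + 0.3333·(-4) + 0.0000·0 = -2.6667.
u_2 = v_2 + 2.6667·e_1 = (2.7778, 1.2222, -3.1111, 0.0000).
‖u_2‖ = 4.3461, so e_2 = (0.6391, 0.2812, -0.7158, 0.0000).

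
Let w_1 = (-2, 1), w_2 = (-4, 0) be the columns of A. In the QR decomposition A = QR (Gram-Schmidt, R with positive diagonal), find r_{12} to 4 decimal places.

q_1 = w_1/‖w_1‖ = (-2, 1)/2.2361 = (-0.8944, 0.4472).
r_{12} = q_1·w_2 = 3.5777.

r_{12} = 3.5777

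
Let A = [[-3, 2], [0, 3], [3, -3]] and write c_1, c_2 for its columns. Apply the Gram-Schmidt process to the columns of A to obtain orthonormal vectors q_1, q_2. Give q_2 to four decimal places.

c_1 = (-3, 0, 3); ‖c_1‖ = 4.2426, so q_1 = (-0.7071, 0.0000, 0.7071).
q_1·c_2 = (-0.7071)·2 + 0.0000·3 + 0.7071·(-3) = -3.5355.
u_2 = c_2 + 3.5355·q_1 = (-0.5000, 3.0000, -0.5000).
‖u_2‖ = 3.0822, so q_2 = (-0.1622, 0.9733, -0.1622).

q_2 = (-0.1622, 0.9733, -0.1622)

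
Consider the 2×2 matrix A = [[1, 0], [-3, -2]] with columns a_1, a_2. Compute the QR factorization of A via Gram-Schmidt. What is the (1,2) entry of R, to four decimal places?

r_{12} = 1.8974

a_1 = (1, -3); ‖a_1‖ = 3.1623, so q_1 = (0.3162, -0.9487).
r_{12} = q_1·a_2 = 1.8974.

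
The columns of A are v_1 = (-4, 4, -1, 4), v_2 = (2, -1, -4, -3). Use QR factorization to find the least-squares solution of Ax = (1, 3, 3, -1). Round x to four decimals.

x = (-0.1589, -0.4393)

q_1 = v_1/‖v_1‖ = (-4, 4, -1, 4)/7.0000 = (-0.5714, 0.5714, -0.1429, 0.5714).
r_{12} = q_1·v_2 = -2.8571.
u_2 = v_2 + 2.8571·q_1 = (0.3673, 0.6327, -4.4082, -1.3673).
‖u_2‖ = 4.6730, so q_2 = (0.0786, 0.1354, -0.9433, -0.2926).
Qᵀb = (0.1429, -2.0526).
Back-substitute: x_2 = -2.0526/4.6730 = -0.4393.
x_1 = (0.1429 + 2.8571·(-0.4393))/7.0000 = -0.1589.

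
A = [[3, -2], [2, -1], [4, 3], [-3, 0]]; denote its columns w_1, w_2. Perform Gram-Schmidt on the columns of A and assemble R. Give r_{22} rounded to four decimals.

w_1 = (3, 2, 4, -3); ‖w_1‖ = 6.1644, so e_1 = (0.4867, 0.3244, 0.6489, -0.4867).
e_1·w_2 = 0.4867·(-2) + 0.3244·(-1) + 0.6489·3 + (-0.4867)·0 = 0.6489.
u_2 = w_2 − 0.6489·e_1 = (-2.3158, -1.2105, 2.5789, 0.3158).
r_{22} = ‖u_2‖ = 3.6850.

r_{22} = 3.6850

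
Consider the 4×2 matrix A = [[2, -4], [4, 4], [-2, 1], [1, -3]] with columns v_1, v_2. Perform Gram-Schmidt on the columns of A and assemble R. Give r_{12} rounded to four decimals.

v_1 = (2, 4, -2, 1); ‖v_1‖ = 5.0000, so e_1 = (0.4000, 0.8000, -0.4000, 0.2000).
r_{12} = e_1·v_2 = 0.6000.

r_{12} = 0.6000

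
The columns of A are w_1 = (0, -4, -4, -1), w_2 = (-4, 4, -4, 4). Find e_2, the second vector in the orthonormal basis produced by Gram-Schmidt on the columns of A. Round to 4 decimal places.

e_1 = w_1/‖w_1‖ = (0, -4, -4, -1)/5.7446 = (0.0000, -0.6963, -0.6963, -0.1741).
r_{12} = e_1·w_2 = -0.6963.
u_2 = w_2 + 0.6963·e_1 = (-4.0000, 3.5152, -4.4848, 3.8788).
‖u_2‖ = 7.9696, so e_2 = (-0.5019, 0.4411, -0.5627, 0.4867).

e_2 = (-0.5019, 0.4411, -0.5627, 0.4867)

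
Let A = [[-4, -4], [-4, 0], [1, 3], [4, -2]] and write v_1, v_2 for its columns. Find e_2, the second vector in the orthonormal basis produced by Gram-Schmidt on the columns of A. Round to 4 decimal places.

e_2 = (-0.6022, 0.1743, 0.5389, -0.5626)

v_1 = (-4, -4, 1, 4); ‖v_1‖ = 7.0000, so e_1 = (-0.5714, -0.5714, 0.1429, 0.5714).
e_1·v_2 = (-0.5714)·(-4) + (-0.5714)·0 + 0.1429·3 + 0.5714·(-2) = 1.5714.
u_2 = v_2 − 1.5714·e_1 = (-3.1020, 0.8980, 2.7755, -2.8980).
‖u_2‖ = 5.1508, so e_2 = (-0.6022, 0.1743, 0.5389, -0.5626).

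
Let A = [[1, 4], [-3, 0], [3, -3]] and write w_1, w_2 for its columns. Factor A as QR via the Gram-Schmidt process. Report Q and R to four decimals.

q_1 = w_1/‖w_1‖ = (1, -3, 3)/4.3589 = (0.2294, -0.6882, 0.6882).
r_{12} = q_1·w_2 = -1.1471.
u_2 = w_2 + 1.1471·q_1 = (4.2632, -0.7895, -2.2105).
‖u_2‖ = 4.8666, so q_2 = (0.8760, -0.1622, -0.4542).

Q = [[0.2294, 0.8760], [-0.6882, -0.1622], [0.6882, -0.4542]], R = [[4.3589, -1.1471], [0.0000, 4.8666]]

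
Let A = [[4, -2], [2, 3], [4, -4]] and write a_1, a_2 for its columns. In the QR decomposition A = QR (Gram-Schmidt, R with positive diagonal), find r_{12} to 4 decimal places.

r_{12} = -3.0000

q_1 = a_1/‖a_1‖ = (4, 2, 4)/6.0000 = (0.6667, 0.3333, 0.6667).
r_{12} = q_1·a_2 = -3.0000.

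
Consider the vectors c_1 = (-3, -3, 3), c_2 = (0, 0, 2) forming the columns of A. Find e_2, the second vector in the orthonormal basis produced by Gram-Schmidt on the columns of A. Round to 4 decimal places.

e_2 = (0.4082, 0.4082, 0.8165)

c_1 = (-3, -3, 3); ‖c_1‖ = 5.1962, so e_1 = (-0.5774, -0.5774, 0.5774).
e_1·c_2 = (-0.5774)·0 + (-0.5774)·0 + 0.5774·2 = 1.1547.
u_2 = c_2 − 1.1547·e_1 = (0.6667, 0.6667, 1.3333).
‖u_2‖ = 1.6330, so e_2 = (0.4082, 0.4082, 0.8165).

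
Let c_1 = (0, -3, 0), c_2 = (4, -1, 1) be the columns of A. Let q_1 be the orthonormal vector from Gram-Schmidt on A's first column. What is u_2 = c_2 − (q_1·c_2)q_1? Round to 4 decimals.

c_1 = (0, -3, 0); ‖c_1‖ = 3.0000, so q_1 = (0.0000, -1.0000, 0.0000).
q_1·c_2 = 0.0000·4 + (-1.0000)·(-1) + 0.0000·1 = 1.0000.
u_2 = c_2 − 1.0000·q_1 = (4.0000, 0.0000, 1.0000).

u_2 = (4.0000, 0.0000, 1.0000)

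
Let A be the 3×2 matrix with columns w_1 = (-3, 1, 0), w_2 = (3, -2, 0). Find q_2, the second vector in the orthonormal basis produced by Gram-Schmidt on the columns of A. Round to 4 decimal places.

w_1 = (-3, 1, 0); ‖w_1‖ = 3.1623, so q_1 = (-0.9487, 0.3162, 0.0000).
q_1·w_2 = (-0.9487)·3 + 0.3162·(-2) + 0.0000·0 = -3.4785.
u_2 = w_2 + 3.4785·q_1 = (-0.3000, -0.9000, 0.0000).
‖u_2‖ = 0.9487, so q_2 = (-0.3162, -0.9487, 0.0000).

q_2 = (-0.3162, -0.9487, 0.0000)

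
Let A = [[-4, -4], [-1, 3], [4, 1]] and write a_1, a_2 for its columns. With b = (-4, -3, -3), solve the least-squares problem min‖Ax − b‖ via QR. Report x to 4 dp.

x = (0.2004, 0.0228)

q_1 = a_1/‖a_1‖ = (-4, -1, 4)/5.7446 = (-0.6963, -0.1741, 0.6963).
r_{12} = q_1·a_2 = 2.9593.
u_2 = a_2 − 2.9593·q_1 = (-1.9394, 3.5152, -1.0606).
‖u_2‖ = 4.1524, so q_2 = (-0.4671, 0.8465, -0.2554).
Qᵀb = (1.2185, 0.0949).
Back-substitute: x_2 = 0.0949/4.1524 = 0.0228.
x_1 = (1.2185 − 2.9593·0.0228)/5.7446 = 0.2004.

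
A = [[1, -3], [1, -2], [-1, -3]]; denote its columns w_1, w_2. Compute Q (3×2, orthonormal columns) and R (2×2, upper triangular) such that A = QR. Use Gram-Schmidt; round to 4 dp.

q_1 = w_1/‖w_1‖ = (1, 1, -1)/1.7321 = (0.5774, 0.5774, -0.5774).
r_{12} = q_1·w_2 = -1.1547.
u_2 = w_2 + 1.1547·q_1 = (-2.3333, -1.3333, -3.6667).
‖u_2‖ = 4.5461, so q_2 = (-0.5133, -0.2933, -0.8066).

Q = [[0.5774, -0.5133], [0.5774, -0.2933], [-0.5774, -0.8066]], R = [[1.7321, -1.1547], [0.0000, 4.5461]]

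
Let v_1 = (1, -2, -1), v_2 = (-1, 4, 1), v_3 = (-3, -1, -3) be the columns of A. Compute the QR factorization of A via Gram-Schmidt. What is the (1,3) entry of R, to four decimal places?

r_{13} = 0.8165

v_1 = (1, -2, -1); ‖v_1‖ = 2.4495, so e_1 = (0.4082, -0.8165, -0.4082).
r_{13} = e_1·v_3 = 0.8165.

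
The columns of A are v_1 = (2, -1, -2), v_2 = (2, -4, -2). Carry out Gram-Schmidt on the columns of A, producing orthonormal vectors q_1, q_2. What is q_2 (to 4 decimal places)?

q_2 = (-0.2357, -0.9428, 0.2357)

q_1 = v_1/‖v_1‖ = (2, -1, -2)/3.0000 = (0.6667, -0.3333, -0.6667).
r_{12} = q_1·v_2 = 4.0000.
u_2 = v_2 − 4.0000·q_1 = (-0.6667, -2.6667, 0.6667).
‖u_2‖ = 2.8284, so q_2 = (-0.2357, -0.9428, 0.2357).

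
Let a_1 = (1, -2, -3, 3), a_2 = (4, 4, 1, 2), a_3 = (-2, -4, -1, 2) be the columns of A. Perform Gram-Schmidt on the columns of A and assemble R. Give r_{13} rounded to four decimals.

e_1 = a_1/‖a_1‖ = (1, -2, -3, 3)/4.7958 = (0.2085, -0.4170, -0.6255, 0.6255).
r_{13} = e_1·a_3 = 3.1277.

r_{13} = 3.1277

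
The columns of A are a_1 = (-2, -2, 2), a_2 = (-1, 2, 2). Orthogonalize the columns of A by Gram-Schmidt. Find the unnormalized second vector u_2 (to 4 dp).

u_2 = (-0.6667, 2.3333, 1.6667)

a_1 = (-2, -2, 2); ‖a_1‖ = 3.4641, so q_1 = (-0.5774, -0.5774, 0.5774).
q_1·a_2 = (-0.5774)·(-1) + (-0.5774)·2 + 0.5774·2 = 0.5774.
u_2 = a_2 − 0.5774·q_1 = (-0.6667, 2.3333, 1.6667).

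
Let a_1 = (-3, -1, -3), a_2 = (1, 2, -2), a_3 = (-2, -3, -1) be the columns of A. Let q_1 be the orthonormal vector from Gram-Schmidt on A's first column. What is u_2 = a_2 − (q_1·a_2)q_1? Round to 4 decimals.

q_1 = a_1/‖a_1‖ = (-3, -1, -3)/4.3589 = (-0.6882, -0.2294, -0.6882).
r_{12} = q_1·a_2 = 0.2294.
u_2 = a_2 − 0.2294·q_1 = (1.1579, 2.0526, -1.8421).

u_2 = (1.1579, 2.0526, -1.8421)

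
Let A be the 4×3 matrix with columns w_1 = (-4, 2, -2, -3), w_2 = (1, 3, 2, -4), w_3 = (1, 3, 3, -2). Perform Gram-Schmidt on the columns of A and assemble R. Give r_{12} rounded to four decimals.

w_1 = (-4, 2, -2, -3); ‖w_1‖ = 5.7446, so e_1 = (-0.6963, 0.3482, -0.3482, -0.5222).
r_{12} = e_1·w_2 = 1.7408.

r_{12} = 1.7408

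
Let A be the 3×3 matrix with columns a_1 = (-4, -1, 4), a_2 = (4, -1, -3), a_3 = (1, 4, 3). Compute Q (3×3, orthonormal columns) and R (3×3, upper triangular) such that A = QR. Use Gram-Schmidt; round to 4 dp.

e_1 = a_1/‖a_1‖ = (-4, -1, 4)/5.7446 = (-0.6963, -0.1741, 0.6963).
r_{12} = e_1·a_2 = -4.7001.
u_2 = a_2 + 4.7001·e_1 = (0.7273, -1.8182, 0.2727).
‖u_2‖ = 1.9771, so e_2 = (0.3678, -0.9196, 0.1379).
r_{13} = e_1·a_3 = 0.6963; r_{23} = e_2·a_3 = -2.8967.
u_3 = a_3 − 0.6963·e_1 + 2.8967·e_2 = (2.5504, 1.4574, 2.9147).
‖u_3‖ = 4.1381, so e_3 = (0.6163, 0.3522, 0.7044).

Q = [[-0.6963, 0.3678, 0.6163], [-0.1741, -0.9196, 0.3522], [0.6963, 0.1379, 0.7044]], R = [[5.7446, -4.7001, 0.6963], [0.0000, 1.9771, -2.8967], [0.0000, 0.0000, 4.1381]]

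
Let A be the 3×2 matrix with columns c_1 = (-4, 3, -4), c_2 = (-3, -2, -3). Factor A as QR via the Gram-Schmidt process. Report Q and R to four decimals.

c_1 = (-4, 3, -4); ‖c_1‖ = 6.4031, so q_1 = (-0.6247, 0.4685, -0.6247).
q_1·c_2 = (-0.6247)·(-3) + 0.4685·(-2) + (-0.6247)·(-3) = 2.8111.
u_2 = c_2 − 2.8111·q_1 = (-1.2439, -3.3171, -1.2439).
‖u_2‖ = 3.7547, so q_2 = (-0.3313, -0.8835, -0.3313).

Q = [[-0.6247, -0.3313], [0.4685, -0.8835], [-0.6247, -0.3313]], R = [[6.4031, 2.8111], [0.0000, 3.7547]]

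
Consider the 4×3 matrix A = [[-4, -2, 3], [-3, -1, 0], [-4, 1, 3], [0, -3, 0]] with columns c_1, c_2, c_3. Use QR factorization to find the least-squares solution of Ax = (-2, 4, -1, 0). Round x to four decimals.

x = (-1.3704, 0.1111, -2.3086)

c_1 = (-4, -3, -4, 0); ‖c_1‖ = 6.4031, so e_1 = (-0.6247, -0.4685, -0.6247, 0.0000).
e_1·c_2 = (-0.6247)·(-2) + (-0.4685)·(-1) + (-0.6247)·1 + 0.0000·(-3) = 1.0932.
u_2 = c_2 − 1.0932·e_1 = (-1.3171, -0.4878, 1.6829, -3.0000).
‖u_2‖ = 3.7155, so e_2 = (-0.3545, -0.1313, 0.4529, -0.8074).
e_1·c_3 = (-0.6247)·3 + (-0.4685)·0 + (-0.6247)·3 + 0.0000·0 = -3.7482; e_2·c_3 = (-0.3545)·3 + (-0.1313)·0 + 0.4529·3 + (-0.8074)·0 = 0.2954.
u_3 = c_3 + 3.7482·e_1 − 0.2954·e_2 = (0.7633, -1.7173, 0.5247, 0.2385).
‖u_3‖ = 1.9657, so e_3 = (0.3883, -0.8736, 0.2669, 0.1213).
Qᵀb = (0.0000, -0.2691, -4.5381).
Back-substitute: x_3 = -4.5381/1.9657 = -2.3086.
x_2 = (-0.2691 − 0.2954·(-2.3086))/3.7155 = 0.1111.
x_1 = (0.0000 − 1.0932·0.1111 + 3.7482·(-2.3086))/6.4031 = -1.3704.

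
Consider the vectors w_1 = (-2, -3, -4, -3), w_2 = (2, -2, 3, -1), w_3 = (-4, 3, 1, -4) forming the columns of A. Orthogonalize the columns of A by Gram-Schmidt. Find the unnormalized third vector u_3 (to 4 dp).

u_3 = (-3.0740, 2.6803, 2.5102, -3.9780)

w_1 = (-2, -3, -4, -3); ‖w_1‖ = 6.1644, so e_1 = (-0.3244, -0.4867, -0.6489, -0.4867).
e_1·w_2 = (-0.3244)·2 + (-0.4867)·(-2) + (-0.6489)·3 + (-0.4867)·(-1) = -1.1355.
u_2 = w_2 + 1.1355·e_1 = (1.6316, -2.5526, 2.2632, -1.5526).
‖u_2‖ = 4.0879, so e_2 = (0.3991, -0.6244, 0.5536, -0.3798).
e_1·w_3 = (-0.3244)·(-4) + (-0.4867)·3 + (-0.6489)·1 + (-0.4867)·(-4) = 1.1355; e_2·w_3 = 0.3991·(-4) + (-0.6244)·3 + 0.5536·1 + (-0.3798)·(-4) = -1.3970.
u_3 = w_3 − 1.1355·e_1 + 1.3970·e_2 = (-3.0740, 2.6803, 2.5102, -3.9780).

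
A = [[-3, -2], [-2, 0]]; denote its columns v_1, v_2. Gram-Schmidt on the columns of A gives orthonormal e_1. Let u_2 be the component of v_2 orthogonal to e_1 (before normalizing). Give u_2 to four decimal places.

u_2 = (-0.6154, 0.9231)

e_1 = v_1/‖v_1‖ = (-3, -2)/3.6056 = (-0.8321, -0.5547).
r_{12} = e_1·v_2 = 1.6641.
u_2 = v_2 − 1.6641·e_1 = (-0.6154, 0.9231).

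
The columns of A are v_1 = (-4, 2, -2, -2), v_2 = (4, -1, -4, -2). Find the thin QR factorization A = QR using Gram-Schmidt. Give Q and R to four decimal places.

Q = [[-0.7559, 0.5259], [0.3780, -0.0956], [-0.3780, -0.7410], [-0.3780, -0.4064]], R = [[5.2915, -1.1339], [0.0000, 5.9761]]

q_1 = v_1/‖v_1‖ = (-4, 2, -2, -2)/5.2915 = (-0.7559, 0.3780, -0.3780, -0.3780).
r_{12} = q_1·v_2 = -1.1339.
u_2 = v_2 + 1.1339·q_1 = (3.1429, -0.5714, -4.4286, -2.4286).
‖u_2‖ = 5.9761, so q_2 = (0.5259, -0.0956, -0.7410, -0.4064).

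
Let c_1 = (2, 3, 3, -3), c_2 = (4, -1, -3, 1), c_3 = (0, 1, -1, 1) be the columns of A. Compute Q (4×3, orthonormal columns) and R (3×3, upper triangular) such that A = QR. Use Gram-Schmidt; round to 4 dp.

Q = [[0.3592, 0.8829, -0.1349], [0.5388, -0.0640, 0.8351], [0.5388, -0.4607, -0.3148], [-0.5388, 0.0640, 0.4304]], R = [[5.5678, -1.2572, -0.5388], [0.0000, 5.0418, 0.4607], [0.0000, 0.0000, 1.5803]]

c_1 = (2, 3, 3, -3); ‖c_1‖ = 5.5678, so e_1 = (0.3592, 0.5388, 0.5388, -0.5388).
e_1·c_2 = 0.3592·4 + 0.5388·(-1) + 0.5388·(-3) + (-0.5388)·1 = -1.2572.
u_2 = c_2 + 1.2572·e_1 = (4.4516, -0.3226, -2.3226, 0.3226).
‖u_2‖ = 5.0418, so e_2 = (0.8829, -0.0640, -0.4607, 0.0640).
e_1·c_3 = 0.3592·0 + 0.5388·1 + 0.5388·(-1) + (-0.5388)·1 = -0.5388; e_2·c_3 = 0.8829·0 + (-0.0640)·1 + (-0.4607)·(-1) + 0.0640·1 = 0.4607.
u_3 = c_3 + 0.5388·e_1 − 0.4607·e_2 = (-0.2132, 1.3198, -0.4975, 0.6802).
‖u_3‖ = 1.5803, so e_3 = (-0.1349, 0.8351, -0.3148, 0.4304).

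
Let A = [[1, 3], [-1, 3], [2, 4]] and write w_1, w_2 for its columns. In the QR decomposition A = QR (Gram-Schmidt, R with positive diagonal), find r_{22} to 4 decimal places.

r_{22} = 4.8305

e_1 = w_1/‖w_1‖ = (1, -1, 2)/2.4495 = (0.4082, -0.4082, 0.8165).
r_{12} = e_1·w_2 = 3.2660.
u_2 = w_2 − 3.2660·e_1 = (1.6667, 4.3333, 1.3333).
r_{22} = ‖u_2‖ = 4.8305.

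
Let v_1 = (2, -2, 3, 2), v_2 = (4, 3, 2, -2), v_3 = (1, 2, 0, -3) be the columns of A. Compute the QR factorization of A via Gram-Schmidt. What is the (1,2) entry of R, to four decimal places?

v_1 = (2, -2, 3, 2); ‖v_1‖ = 4.5826, so q_1 = (0.4364, -0.4364, 0.6547, 0.4364).
r_{12} = q_1·v_2 = 0.8729.

r_{12} = 0.8729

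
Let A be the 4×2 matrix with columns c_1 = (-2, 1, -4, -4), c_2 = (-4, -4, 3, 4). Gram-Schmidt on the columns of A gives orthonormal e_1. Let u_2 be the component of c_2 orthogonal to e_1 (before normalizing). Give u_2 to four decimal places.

e_1 = c_1/‖c_1‖ = (-2, 1, -4, -4)/6.0828 = (-0.3288, 0.1644, -0.6576, -0.6576).
r_{12} = e_1·c_2 = -3.9456.
u_2 = c_2 + 3.9456·e_1 = (-5.2973, -3.3514, 0.4054, 1.4054).

u_2 = (-5.2973, -3.3514, 0.4054, 1.4054)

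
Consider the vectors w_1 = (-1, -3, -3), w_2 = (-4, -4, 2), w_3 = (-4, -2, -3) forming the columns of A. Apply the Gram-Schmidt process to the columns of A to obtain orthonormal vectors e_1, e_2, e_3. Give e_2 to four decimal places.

w_1 = (-1, -3, -3); ‖w_1‖ = 4.3589, so e_1 = (-0.2294, -0.6882, -0.6882).
e_1·w_2 = (-0.2294)·(-4) + (-0.6882)·(-4) + (-0.6882)·2 = 2.2942.
u_2 = w_2 − 2.2942·e_1 = (-3.4737, -2.4211, 3.5789).
‖u_2‖ = 5.5441, so e_2 = (-0.6266, -0.4367, 0.6455).

e_2 = (-0.6266, -0.4367, 0.6455)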